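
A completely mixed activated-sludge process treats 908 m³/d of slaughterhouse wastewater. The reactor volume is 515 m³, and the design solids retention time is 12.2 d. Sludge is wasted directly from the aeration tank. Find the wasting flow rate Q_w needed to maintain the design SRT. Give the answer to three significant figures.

For wasting at MLVSS concentration, Q_w = V/θ_c = 515.0/12.2 = 42.21 m³/d.

Q_w ≈ 42.2 m³/d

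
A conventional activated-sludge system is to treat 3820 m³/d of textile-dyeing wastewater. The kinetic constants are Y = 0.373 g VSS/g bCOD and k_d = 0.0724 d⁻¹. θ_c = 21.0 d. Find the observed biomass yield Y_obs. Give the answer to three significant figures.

Y_obs ≈ 0.148 g VSS/g bCOD

The observed yield is Y_obs = Y/(1 + k_d·θ_c) = 0.373 / (1 + 0.0724 × 21.0) = 0.373 / 2.520 = 0.1480 g VSS per g bCOD removed.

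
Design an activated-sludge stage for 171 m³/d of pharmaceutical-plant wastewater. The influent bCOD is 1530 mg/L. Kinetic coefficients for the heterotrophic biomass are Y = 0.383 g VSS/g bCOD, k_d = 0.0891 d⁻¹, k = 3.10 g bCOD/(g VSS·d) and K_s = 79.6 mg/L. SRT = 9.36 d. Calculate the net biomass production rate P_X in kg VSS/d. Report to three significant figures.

Effluent substrate depends only on kinetics and SRT: S = K_s(1 + k_d θ_c) / [θ_c(Yk − k_d) − 1] = 79.6 × (1 + 0.0891 × 9.36) / [9.36 × (0.383 × 3.10 − 0.0891) − 1] = 146.0 / 9.279 = 15.73 mg/L.
Y_obs = Y / (1 + k_d θ_c) = 0.383 / (1 + 0.0891 × 9.36) = 0.383 / 1.834 = 0.2088.
Substrate removed = Q·(S₀ − S) = 171 m³/d × (1530 − 15.7) g/m³ = 2.59×10^5 g/d = 258.9 kg/d.
So the net sludge growth is P_X = 0.2088 × 258.9 = 54.08 kg VSS/d.

P_X ≈ 54.1 kg VSS/d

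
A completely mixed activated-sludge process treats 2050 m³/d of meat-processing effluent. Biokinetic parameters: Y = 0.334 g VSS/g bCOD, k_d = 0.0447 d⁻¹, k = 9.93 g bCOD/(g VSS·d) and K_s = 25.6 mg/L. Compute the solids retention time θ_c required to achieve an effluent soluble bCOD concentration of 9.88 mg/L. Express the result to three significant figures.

At the target effluent, Y k S/(K_s+S) = 0.334×9.93×9.88/35.48 = 0.9236 d⁻¹.
1/θ_c = 0.9236 − 0.0447 = 0.8789 d⁻¹, so θ_c = 1.138 d.

θ_c ≈ 1.14 d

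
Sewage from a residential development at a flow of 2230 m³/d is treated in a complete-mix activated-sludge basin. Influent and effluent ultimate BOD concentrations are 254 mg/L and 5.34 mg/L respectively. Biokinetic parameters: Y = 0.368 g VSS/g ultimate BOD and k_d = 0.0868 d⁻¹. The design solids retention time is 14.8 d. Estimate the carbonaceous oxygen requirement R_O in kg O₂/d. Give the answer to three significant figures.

R_O ≈ 428 kg O₂/d

Observed yield with endogenous decay: Y_obs = Y / (1 + k_d·θ_c) = 0.368 / (1 + 0.0868 × 14.8) = 0.368 / 2.285 = 0.1611 g VSS/g ultimate BOD.
ΔS = 254 − 5.34 = 248.7 mg/L, so the substrate removal rate is 2230 × 248.7/1000 = 554.5 kg ultimate BOD/d.
P_X = Y_obs·Q·(S₀ − S) = 0.1611 × 554.5 = 89.32 kg VSS/d.
R_O = Q·ΔS − 1.42 P_X = 554.5 − 126.8 = 427.7 kg O₂/d.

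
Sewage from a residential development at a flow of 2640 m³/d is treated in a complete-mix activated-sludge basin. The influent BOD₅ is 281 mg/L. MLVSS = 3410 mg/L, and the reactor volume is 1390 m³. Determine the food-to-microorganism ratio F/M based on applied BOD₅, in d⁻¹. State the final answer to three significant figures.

F/M ≈ 0.157 d⁻¹

F/M = Q·S₀ / (V·X) = 2640 × 281 / (1390 × 3410) = 0.1565 g BOD₅·(g VSS·d)⁻¹.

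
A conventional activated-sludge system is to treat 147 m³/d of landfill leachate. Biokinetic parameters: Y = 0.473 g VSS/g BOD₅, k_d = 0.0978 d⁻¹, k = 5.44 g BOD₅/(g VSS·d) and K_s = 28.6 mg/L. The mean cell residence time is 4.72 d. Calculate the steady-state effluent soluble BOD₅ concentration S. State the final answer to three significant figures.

S ≈ 3.91 mg/L

Effluent substrate depends only on kinetics and SRT: S = K_s(1 + k_d θ_c) / [θ_c(Yk − k_d) − 1] = 28.6 × (1 + 0.0978 × 4.72) / [4.72 × (0.473 × 5.44 − 0.0978) − 1] = 41.80 / 10.68 = 3.913 mg/L.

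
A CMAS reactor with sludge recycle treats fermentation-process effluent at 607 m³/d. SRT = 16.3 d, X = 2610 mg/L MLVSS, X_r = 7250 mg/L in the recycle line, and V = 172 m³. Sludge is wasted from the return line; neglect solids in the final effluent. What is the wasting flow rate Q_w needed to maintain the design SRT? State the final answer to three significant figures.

Q_w ≈ 3.80 m³/d

θ_c = V·X/(Q_w·X_r) when wasting from the recycle, so Q_w = V·X/(θ_c·X_r) = 172.0 × 2610 / (16.3 × 7250) = 3.799 m³/d.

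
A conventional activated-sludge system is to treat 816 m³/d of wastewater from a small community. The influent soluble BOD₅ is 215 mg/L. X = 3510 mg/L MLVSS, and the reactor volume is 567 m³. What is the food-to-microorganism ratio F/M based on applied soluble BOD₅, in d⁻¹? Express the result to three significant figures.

F/M ≈ 0.0882 d⁻¹

Food-to-microorganism ratio F/M = Q S₀ / (V X) = 816 × 215 / (567.0 × 3510) = 0.08815 d⁻¹.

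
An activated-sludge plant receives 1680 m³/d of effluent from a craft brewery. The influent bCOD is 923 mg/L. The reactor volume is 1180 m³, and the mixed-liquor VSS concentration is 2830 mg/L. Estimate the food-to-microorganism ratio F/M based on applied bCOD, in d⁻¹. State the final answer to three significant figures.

F/M = Q·S₀ / (V·X) = 1680 × 923 / (1180 × 2830) = 0.4643 g bCOD·(g VSS·d)⁻¹.

F/M ≈ 0.464 d⁻¹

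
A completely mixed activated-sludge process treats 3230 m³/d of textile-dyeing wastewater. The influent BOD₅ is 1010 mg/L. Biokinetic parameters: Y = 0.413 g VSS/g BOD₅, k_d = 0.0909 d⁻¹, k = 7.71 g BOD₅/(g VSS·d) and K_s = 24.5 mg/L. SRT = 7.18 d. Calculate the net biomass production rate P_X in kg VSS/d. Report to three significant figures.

From the Monod/SRT balance for a CMAS, S = K_s·(1+k_d θ_c)/[θ_c·(Y k − k_d) − 1] = 24.5 × (1 + 0.0909 × 7.18) / [7.18 × (0.413 × 7.71 − 0.0909) − 1] = 40.49 / 21.21 = 1.909 mg/L.
The observed yield is Y_obs = Y/(1 + k_d·θ_c) = 0.413 / (1 + 0.0909 × 7.18) = 0.413 / 1.653 = 0.2499 g VSS per g BOD₅ removed.
ΔS = 1010 − 1.91 = 1008 mg/L, so the substrate removal rate is 3230 × 1008/1000 = 3256 kg BOD₅/d.
Net biomass production P_X = Y_obs × Q·(S₀ − S) = 0.2499 × 3256 = 813.7 kg VSS/d.

P_X ≈ 814 kg VSS/d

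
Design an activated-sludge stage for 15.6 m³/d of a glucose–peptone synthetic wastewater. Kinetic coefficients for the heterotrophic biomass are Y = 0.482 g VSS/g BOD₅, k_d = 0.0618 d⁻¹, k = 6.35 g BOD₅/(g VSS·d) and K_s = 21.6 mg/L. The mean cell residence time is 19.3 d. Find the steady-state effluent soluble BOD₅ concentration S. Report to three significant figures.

For a completely mixed reactor with recycle the Lawrence–McCarty relation gives S = K_s·(1 + k_d·θ_c) / [θ_c·(Y·k − k_d) − 1] = 21.6 × (1 + 0.0618 × 19.3) / [19.3 × (0.482 × 6.35 − 0.0618) − 1] = 47.36 / 56.88 = 0.8327 mg/L.

S ≈ 0.833 mg/L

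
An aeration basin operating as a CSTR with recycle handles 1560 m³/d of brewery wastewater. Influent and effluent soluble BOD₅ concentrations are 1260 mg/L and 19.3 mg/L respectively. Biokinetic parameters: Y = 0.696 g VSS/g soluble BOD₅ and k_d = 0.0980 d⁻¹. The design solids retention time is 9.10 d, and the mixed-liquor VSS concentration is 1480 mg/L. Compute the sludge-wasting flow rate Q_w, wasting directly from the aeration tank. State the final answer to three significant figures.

Steady-state biomass mass balance: V·X·(1 + k_d·θ_c) = Y·Q·(S₀ − S)·θ_c, so V = 0.696 × 1560 × (1260 − 19.3) × 9.10 / [1480 × (1 + 0.0980 × 9.10)] = 1.23×10^7 / 2800 = 4378 m³.
Wasting from the aeration tank: Q_w = V / θ_c = 4378 / 9.10 = 481.1 m³/d.

Q_w ≈ 481 m³/d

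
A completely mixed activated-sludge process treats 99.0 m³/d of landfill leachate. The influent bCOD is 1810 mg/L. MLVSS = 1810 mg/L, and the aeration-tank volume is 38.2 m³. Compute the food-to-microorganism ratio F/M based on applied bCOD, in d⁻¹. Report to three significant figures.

F/M ≈ 2.59 d⁻¹

F/M = applied load / biomass = Q·S₀/(V·X) = 99.0 × 1810 / (38.20 × 1810) = 2.592 d⁻¹.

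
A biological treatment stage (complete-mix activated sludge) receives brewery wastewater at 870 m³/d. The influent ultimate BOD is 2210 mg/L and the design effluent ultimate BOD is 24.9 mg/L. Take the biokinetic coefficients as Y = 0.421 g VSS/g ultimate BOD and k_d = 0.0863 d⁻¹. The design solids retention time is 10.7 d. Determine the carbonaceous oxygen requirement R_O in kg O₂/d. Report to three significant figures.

Y_obs = Y / (1 + k_d θ_c) = 0.421 / (1 + 0.0863 × 10.7) = 0.421 / 1.923 = 0.2189.
Mass of ultimate BOD removed per day: Q(S₀ − S) = 870 × 2185 g/m³ = 1901 kg/d.
Biomass synthesised: P_X = Y_obs × 1901 = 416.1 kg VSS/d.
Carbonaceous O₂ demand = substrate oxidised − cell-mass equivalent = 1901 − 1.42 × 416.1 = 1310 kg O₂/d.

R_O ≈ 1310 kg O₂/d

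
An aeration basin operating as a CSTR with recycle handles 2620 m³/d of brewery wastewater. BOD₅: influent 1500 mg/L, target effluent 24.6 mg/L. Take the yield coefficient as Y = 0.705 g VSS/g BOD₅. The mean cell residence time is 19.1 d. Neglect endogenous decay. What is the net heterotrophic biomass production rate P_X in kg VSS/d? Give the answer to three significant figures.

Since k_d ≈ 0, Y_obs = Y = 0.705 g VSS/g BOD₅.
ΔS = 1500 − 24.6 = 1475 mg/L, so the substrate removal rate is 2620 × 1475/1000 = 3866 kg BOD₅/d.
P_X = Y_obs · Q(S₀ − S) = 0.7050 × 3866 = 2725 kg VSS/d.

P_X ≈ 2730 kg VSS/d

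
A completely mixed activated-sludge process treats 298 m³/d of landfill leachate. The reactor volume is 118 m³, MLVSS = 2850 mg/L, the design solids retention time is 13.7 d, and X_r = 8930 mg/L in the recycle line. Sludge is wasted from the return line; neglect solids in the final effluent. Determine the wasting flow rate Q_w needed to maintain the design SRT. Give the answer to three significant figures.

θ_c = V·X/(Q_w·X_r) when wasting from the recycle, so Q_w = V·X/(θ_c·X_r) = 118.0 × 2850 / (13.7 × 8930) = 2.749 m³/d.

Q_w ≈ 2.75 m³/d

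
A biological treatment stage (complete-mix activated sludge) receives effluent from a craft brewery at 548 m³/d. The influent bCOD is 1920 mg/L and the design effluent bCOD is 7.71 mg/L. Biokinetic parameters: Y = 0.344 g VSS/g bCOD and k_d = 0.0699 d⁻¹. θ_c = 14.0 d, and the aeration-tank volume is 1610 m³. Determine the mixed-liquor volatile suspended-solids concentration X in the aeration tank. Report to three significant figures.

From V·X·(1 + k_d·θ_c) = Y·Q·(S₀ − S)·θ_c: X = 0.344 × 548 × (1920 − 7.71) × 14.0 / [1610 × (1 + 0.0699 × 14.0)] = 1584 mg/L.

X ≈ 1580 mg/L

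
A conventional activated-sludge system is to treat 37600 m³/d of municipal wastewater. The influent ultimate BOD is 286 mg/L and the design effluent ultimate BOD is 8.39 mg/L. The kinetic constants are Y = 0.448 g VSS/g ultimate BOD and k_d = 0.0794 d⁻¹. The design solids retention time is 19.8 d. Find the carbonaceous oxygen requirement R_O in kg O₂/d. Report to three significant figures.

The observed yield is Y_obs = Y/(1 + k_d·θ_c) = 0.448 / (1 + 0.0794 × 19.8) = 0.448 / 2.572 = 0.1742 g VSS per g ultimate BOD removed.
Q·(S₀ − S) = 37600 × (286 − 8.39) × 10⁻³ = 10438 kg/d removed.
P_X = Y_obs·Q·(S₀ − S) = 0.1742 × 10438 = 1818 kg VSS/d.
Carbonaceous O₂ demand = substrate oxidised − cell-mass equivalent = 10438 − 1.42 × 1818 = 7856 kg O₂/d.

R_O ≈ 7860 kg O₂/d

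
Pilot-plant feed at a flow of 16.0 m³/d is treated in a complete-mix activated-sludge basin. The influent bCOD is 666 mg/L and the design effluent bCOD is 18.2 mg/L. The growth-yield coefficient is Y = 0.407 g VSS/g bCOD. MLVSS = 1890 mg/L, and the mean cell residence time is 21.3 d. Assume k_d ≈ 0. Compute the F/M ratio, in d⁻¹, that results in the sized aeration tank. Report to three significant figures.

F/M ≈ 0.119 d⁻¹

V·X = Y·Q·ΔS·θ_c gives V = 0.407 × 16.0 × (666 − 18.2) × 21.3 / 1890 = 47.54 m³.
F/M = applied load / biomass = Q·S₀/(V·X) = 16.0 × 666 / (47.54 × 1890) = 0.1186 d⁻¹.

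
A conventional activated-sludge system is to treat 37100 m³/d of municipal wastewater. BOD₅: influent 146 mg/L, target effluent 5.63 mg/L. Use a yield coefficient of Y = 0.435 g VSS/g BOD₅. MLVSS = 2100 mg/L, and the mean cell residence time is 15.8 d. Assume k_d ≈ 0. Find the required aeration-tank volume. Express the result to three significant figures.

V·X = Y·Q·ΔS·θ_c gives V = 0.435 × 37100 × (146 − 5.63) × 15.8 / 2100 = 17044 m³.

V ≈ 17000 m³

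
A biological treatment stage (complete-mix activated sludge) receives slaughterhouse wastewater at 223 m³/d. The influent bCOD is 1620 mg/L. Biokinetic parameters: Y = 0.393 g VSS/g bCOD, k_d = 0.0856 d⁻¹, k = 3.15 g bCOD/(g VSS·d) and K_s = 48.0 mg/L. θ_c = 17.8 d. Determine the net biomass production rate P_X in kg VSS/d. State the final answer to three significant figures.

P_X ≈ 56.0 kg VSS/d

For a completely mixed reactor with recycle the Lawrence–McCarty relation gives S = K_s·(1 + k_d·θ_c) / [θ_c·(Y·k − k_d) − 1] = 48.0 × (1 + 0.0856 × 17.8) / [17.8 × (0.393 × 3.15 − 0.0856) − 1] = 121.1 / 19.51 = 6.208 mg/L.
Y_obs = Y / (1 + k_d θ_c) = 0.393 / (1 + 0.0856 × 17.8) = 0.393 / 2.524 = 0.1557.
Q·(S₀ − S) = 223 × (1620 − 6.21) × 10⁻³ = 359.9 kg/d removed.
Biomass produced: P_X = Y_obs·Q·ΔS = 0.1557 × 359.9 ≈ 56.04 kg VSS/d.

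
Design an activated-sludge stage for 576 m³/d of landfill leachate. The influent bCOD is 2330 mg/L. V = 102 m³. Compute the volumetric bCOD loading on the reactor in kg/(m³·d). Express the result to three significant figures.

L_v ≈ 13.2 kg bCOD/(m³·d)

L_v = Q S₀ / V = 576 × 2330 × 10⁻³ / 102.0 = 13.16 kg/(m³·d).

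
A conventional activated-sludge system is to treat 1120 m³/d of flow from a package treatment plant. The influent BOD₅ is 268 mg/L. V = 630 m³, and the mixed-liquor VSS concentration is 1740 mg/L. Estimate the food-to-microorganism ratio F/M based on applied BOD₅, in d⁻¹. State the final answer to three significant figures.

F/M ≈ 0.274 d⁻¹

Food-to-microorganism ratio F/M = Q S₀ / (V X) = 1120 × 268 / (630.0 × 1740) = 0.2738 d⁻¹.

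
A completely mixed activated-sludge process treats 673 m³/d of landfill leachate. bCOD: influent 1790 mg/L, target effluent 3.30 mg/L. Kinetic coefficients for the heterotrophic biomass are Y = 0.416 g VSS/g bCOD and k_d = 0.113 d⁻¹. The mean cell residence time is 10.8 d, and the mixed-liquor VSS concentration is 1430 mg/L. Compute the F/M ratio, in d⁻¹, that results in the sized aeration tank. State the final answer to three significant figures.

From the SRT design equation V = Y Q (S₀−S) θ_c / [X (1 + k_d θ_c)] = 0.416 × 673 × (1790 − 3.30) × 10.8 / [1430 × (1 + 0.113 × 10.8)] = 5.4×10^6 / 3175 = 1701 m³.
Food-to-microorganism ratio F/M = Q S₀ / (V X) = 673 × 1790 / (1701 × 1430) = 0.4951 d⁻¹.

F/M ≈ 0.495 d⁻¹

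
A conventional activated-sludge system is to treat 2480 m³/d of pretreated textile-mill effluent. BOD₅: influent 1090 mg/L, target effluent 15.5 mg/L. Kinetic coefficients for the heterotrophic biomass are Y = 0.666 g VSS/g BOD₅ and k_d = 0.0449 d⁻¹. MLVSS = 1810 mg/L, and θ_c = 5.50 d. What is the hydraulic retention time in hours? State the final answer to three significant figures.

Steady-state biomass mass balance: V·X·(1 + k_d·θ_c) = Y·Q·(S₀ − S)·θ_c, so V = 0.666 × 2480 × (1090 − 15.5) × 5.50 / [1810 × (1 + 0.0449 × 5.50)] = 9.76×10^6 / 2257 = 4325 m³.
Hydraulic retention time τ = V/Q = 4325 / 2480 = 1.744 d = 41.85 h.

τ ≈ 41.9 h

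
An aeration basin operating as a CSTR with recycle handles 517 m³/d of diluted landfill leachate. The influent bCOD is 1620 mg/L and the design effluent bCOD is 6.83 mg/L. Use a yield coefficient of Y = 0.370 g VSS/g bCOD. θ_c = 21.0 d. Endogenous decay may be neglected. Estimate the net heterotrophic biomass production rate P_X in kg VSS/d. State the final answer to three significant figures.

P_X ≈ 309 kg VSS/d

Since k_d ≈ 0, Y_obs = Y = 0.370 g VSS/g bCOD.
Q·(S₀ − S) = 517 × (1620 − 6.83) × 10⁻³ = 834.0 kg/d removed.
P_X = Y_obs · Q(S₀ − S) = 0.3700 × 834.0 = 308.6 kg VSS/d.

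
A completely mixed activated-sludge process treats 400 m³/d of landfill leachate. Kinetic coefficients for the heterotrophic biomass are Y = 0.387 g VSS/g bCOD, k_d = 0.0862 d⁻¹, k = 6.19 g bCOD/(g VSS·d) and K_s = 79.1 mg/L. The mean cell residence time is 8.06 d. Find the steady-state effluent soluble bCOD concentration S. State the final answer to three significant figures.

Effluent substrate depends only on kinetics and SRT: S = K_s(1 + k_d θ_c) / [θ_c(Yk − k_d) − 1] = 79.1 × (1 + 0.0862 × 8.06) / [8.06 × (0.387 × 6.19 − 0.0862) − 1] = 134.1 / 17.61 = 7.611 mg/L.

S ≈ 7.61 mg/L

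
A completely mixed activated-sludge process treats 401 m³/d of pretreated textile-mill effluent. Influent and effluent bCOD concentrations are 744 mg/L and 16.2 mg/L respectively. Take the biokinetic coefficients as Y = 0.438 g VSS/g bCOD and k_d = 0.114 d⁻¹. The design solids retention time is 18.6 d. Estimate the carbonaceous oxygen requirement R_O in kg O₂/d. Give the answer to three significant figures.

The observed yield is Y_obs = Y/(1 + k_d·θ_c) = 0.438 / (1 + 0.114 × 18.6) = 0.438 / 3.120 = 0.1404 g VSS per g bCOD removed.
Substrate removed = Q·(S₀ − S) = 401 m³/d × (744 − 16.2) g/m³ = 2.92×10^5 g/d = 291.8 kg/d.
Net sludge production P_X = 0.1404 × 291.8 = 40.97 kg VSS/d.
Carbonaceous O₂ demand = substrate oxidised − cell-mass equivalent = 291.8 − 1.42 × 40.97 = 233.7 kg O₂/d.

R_O ≈ 234 kg O₂/d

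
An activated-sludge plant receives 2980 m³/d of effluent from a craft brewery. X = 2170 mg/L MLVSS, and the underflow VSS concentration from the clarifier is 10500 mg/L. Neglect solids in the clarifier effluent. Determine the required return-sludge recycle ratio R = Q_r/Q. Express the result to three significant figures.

R ≈ 0.261

Solids balance on the clarifier gives (1+R)X = R·X_r, so R = X/(X_r − X) = 2170 / (10500 − 2170) = 0.2605.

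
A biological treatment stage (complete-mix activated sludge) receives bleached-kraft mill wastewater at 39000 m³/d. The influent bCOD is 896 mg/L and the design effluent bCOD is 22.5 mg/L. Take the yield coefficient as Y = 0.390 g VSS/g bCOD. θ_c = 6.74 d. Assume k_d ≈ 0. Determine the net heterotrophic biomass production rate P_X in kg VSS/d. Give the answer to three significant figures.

Since k_d ≈ 0, Y_obs = Y = 0.390 g VSS/g bCOD.
Substrate removed = Q·(S₀ − S) = 39000 m³/d × (896 − 22.5) g/m³ = 3.41×10^7 g/d = 34066 kg/d.
Biomass produced: P_X = Y_obs·Q·ΔS = 0.3900 × 34066 ≈ 13286 kg VSS/d.

P_X ≈ 13300 kg VSS/d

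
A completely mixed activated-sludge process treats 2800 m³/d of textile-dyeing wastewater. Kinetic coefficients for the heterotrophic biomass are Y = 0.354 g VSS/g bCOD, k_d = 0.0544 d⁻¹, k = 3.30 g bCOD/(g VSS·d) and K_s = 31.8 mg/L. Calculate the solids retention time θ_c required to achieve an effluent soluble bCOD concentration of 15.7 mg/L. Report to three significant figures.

At the target effluent, Y k S/(K_s+S) = 0.354×3.30×15.7/47.50 = 0.3861 d⁻¹.
θ_c = 1/(μ − k_d) = 1/(0.3861 − 0.0544) = 1/0.3317 = 3.015 d.

θ_c ≈ 3.01 d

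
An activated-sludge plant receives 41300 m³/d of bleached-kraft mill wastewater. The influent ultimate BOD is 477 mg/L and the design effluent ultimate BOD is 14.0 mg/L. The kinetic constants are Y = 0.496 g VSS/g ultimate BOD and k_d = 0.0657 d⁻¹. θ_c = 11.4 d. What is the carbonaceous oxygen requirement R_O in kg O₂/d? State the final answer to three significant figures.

R_O ≈ 11400 kg O₂/d

Correct the yield for decay: Y_obs = Y/(1 + k_d θ_c) = 0.496 / (1 + 0.0657 × 11.4) = 0.496 / 1.749 = 0.2836.
Q·(S₀ − S) = 41300 × (477 − 14.0) × 10⁻³ = 19122 kg/d removed.
P_X = Y_obs·Q·(S₀ − S) = 0.2836 × 19122 = 5423 kg VSS/d.
R_O = Q·(S₀ − S) − 1.42·P_X = 19122 − 1.42 × 5423 = 11421 kg O₂/d.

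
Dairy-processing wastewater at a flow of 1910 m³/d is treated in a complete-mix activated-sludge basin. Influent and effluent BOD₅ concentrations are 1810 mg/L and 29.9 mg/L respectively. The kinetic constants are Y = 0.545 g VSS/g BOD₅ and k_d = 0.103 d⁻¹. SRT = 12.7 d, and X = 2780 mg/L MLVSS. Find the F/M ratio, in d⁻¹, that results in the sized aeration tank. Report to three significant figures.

F/M ≈ 0.339 d⁻¹

Steady-state biomass mass balance: V·X·(1 + k_d·θ_c) = Y·Q·(S₀ − S)·θ_c, so V = 0.545 × 1910 × (1810 − 29.9) × 12.7 / [2780 × (1 + 0.103 × 12.7)] = 2.35×10^7 / 6417 = 3668 m³.
Food-to-microorganism ratio F/M = Q S₀ / (V X) = 1910 × 1810 / (3668 × 2780) = 0.3391 d⁻¹.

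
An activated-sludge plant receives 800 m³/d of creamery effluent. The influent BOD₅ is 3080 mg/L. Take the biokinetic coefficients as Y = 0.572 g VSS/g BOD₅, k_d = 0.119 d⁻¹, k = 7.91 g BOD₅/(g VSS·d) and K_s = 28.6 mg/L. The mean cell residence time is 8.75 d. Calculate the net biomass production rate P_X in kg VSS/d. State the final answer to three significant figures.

Effluent substrate depends only on kinetics and SRT: S = K_s(1 + k_d θ_c) / [θ_c(Yk − k_d) − 1] = 28.6 × (1 + 0.119 × 8.75) / [8.75 × (0.572 × 7.91 − 0.119) − 1] = 58.38 / 37.55 = 1.555 mg/L.
Observed yield with endogenous decay: Y_obs = Y / (1 + k_d·θ_c) = 0.572 / (1 + 0.119 × 8.75) = 0.572 / 2.041 = 0.2802 g VSS/g BOD₅.
Mass of BOD₅ removed per day: Q(S₀ − S) = 800 × 3078 g/m³ = 2463 kg/d.
P_X = Y_obs · Q(S₀ − S) = 0.2802 × 2463 = 690.1 kg VSS/d.

P_X ≈ 690 kg VSS/d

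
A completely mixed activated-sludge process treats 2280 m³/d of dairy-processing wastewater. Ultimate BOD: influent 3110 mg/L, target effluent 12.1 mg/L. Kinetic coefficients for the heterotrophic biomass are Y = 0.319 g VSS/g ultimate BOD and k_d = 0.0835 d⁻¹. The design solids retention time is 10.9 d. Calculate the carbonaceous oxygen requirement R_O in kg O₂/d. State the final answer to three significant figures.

R_O ≈ 5390 kg O₂/d

Observed yield with endogenous decay: Y_obs = Y / (1 + k_d·θ_c) = 0.319 / (1 + 0.0835 × 10.9) = 0.319 / 1.910 = 0.1670 g VSS/g ultimate BOD.
Substrate removed = Q·(S₀ − S) = 2280 m³/d × (3110 − 12.1) g/m³ = 7.06×10^6 g/d = 7063 kg/d.
Biomass synthesised: P_X = Y_obs × 7063 = 1180 kg VSS/d.
R_O = Q·(S₀ − S) − 1.42·P_X = 7063 − 1.42 × 1180 = 5388 kg O₂/d.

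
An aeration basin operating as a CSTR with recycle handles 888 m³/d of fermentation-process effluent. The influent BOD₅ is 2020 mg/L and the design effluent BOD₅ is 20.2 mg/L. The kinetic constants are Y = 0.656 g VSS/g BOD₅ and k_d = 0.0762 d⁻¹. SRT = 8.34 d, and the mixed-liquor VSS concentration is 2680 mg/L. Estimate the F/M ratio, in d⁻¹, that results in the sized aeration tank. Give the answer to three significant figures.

F/M ≈ 0.302 d⁻¹

Rearranging the biomass balance for a CMAS with decay, V = Y·Q·ΔS·θ_c / [X·(1+k_d θ_c)] = 0.656 × 888 × (2020 − 20.2) × 8.34 / [2680 × (1 + 0.0762 × 8.34)] = 9.72×10^6 / 4383 = 2217 m³.
Food-to-microorganism ratio F/M = Q S₀ / (V X) = 888 × 2020 / (2217 × 2680) = 0.3020 d⁻¹.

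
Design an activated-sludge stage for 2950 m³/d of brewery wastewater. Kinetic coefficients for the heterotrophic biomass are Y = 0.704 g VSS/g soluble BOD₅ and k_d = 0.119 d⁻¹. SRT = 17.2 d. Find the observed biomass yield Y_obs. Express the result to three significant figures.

Observed yield with endogenous decay: Y_obs = Y / (1 + k_d·θ_c) = 0.704 / (1 + 0.119 × 17.2) = 0.704 / 3.047 = 0.2311 g VSS/g soluble BOD₅.

Y_obs ≈ 0.231 g VSS/g soluble BOD₅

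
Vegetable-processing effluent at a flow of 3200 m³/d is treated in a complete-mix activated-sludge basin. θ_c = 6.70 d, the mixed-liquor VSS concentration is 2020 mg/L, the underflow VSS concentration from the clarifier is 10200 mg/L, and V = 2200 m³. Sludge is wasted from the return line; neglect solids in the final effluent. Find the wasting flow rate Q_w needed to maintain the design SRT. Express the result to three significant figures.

Q_w ≈ 65.0 m³/d

Q_w = (V·X)/(θ_c X_r) = 2200 × 2020 / (6.70 × 10200) = 65.03 m³/d.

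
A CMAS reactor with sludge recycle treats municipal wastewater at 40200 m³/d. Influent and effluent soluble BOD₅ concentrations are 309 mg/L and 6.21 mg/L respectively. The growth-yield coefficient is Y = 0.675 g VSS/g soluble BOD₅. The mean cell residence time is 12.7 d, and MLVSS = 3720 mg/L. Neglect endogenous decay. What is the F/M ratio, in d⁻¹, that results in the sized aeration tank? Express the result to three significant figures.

V·X = Y·Q·ΔS·θ_c gives V = 0.675 × 40200 × (309 − 6.21) × 12.7 / 3720 = 28050 m³.
F/M = Q·S₀ / (V·X) = 40200 × 309 / (28050 × 3720) = 0.1190 g soluble BOD₅·(g VSS·d)⁻¹.

F/M ≈ 0.119 d⁻¹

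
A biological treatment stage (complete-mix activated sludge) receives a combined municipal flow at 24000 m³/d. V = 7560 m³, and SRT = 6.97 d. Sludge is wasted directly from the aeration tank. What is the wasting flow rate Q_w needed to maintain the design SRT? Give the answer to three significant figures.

Q_w ≈ 1080 m³/d

For wasting at MLVSS concentration, Q_w = V/θ_c = 7560/6.97 = 1085 m³/d.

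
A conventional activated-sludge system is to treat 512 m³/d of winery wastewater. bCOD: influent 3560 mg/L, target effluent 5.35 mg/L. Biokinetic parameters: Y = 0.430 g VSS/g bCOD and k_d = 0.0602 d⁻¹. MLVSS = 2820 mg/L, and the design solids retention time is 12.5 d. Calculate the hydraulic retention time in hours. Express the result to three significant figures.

From the SRT design equation V = Y Q (S₀−S) θ_c / [X (1 + k_d θ_c)] = 0.430 × 512 × (3560 − 5.35) × 12.5 / [2820 × (1 + 0.0602 × 12.5)] = 9.78×10^6 / 4942 = 1979 m³.
HRT = V/Q = 1979 m³ / 512 m³·d⁻¹ = 3.866 d × 24 = 92.79 h.

τ ≈ 92.8 h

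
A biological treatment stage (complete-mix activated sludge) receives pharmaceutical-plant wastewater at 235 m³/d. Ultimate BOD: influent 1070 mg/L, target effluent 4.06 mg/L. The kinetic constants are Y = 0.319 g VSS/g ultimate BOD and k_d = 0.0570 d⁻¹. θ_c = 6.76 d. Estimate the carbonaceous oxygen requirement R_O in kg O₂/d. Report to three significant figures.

R_O ≈ 169 kg O₂/d

Y_obs = Y / (1 + k_d θ_c) = 0.319 / (1 + 0.0570 × 6.76) = 0.319 / 1.385 = 0.2303.
Mass of ultimate BOD removed per day: Q(S₀ − S) = 235 × 1066 g/m³ = 250.5 kg/d.
Biomass synthesised: P_X = Y_obs × 250.5 = 57.68 kg VSS/d.
R_O = Q·ΔS − 1.42 P_X = 250.5 − 81.91 = 168.6 kg O₂/d.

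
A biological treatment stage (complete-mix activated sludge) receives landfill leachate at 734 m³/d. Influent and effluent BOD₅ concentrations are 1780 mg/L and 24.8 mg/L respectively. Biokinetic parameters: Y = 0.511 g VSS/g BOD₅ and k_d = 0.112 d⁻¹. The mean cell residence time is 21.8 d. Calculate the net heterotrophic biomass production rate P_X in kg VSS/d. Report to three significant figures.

Correct the yield for decay: Y_obs = Y/(1 + k_d θ_c) = 0.511 / (1 + 0.112 × 21.8) = 0.511 / 3.442 = 0.1485.
ΔS = 1780 − 24.8 = 1755 mg/L, so the substrate removal rate is 734 × 1755/1000 = 1288 kg BOD₅/d.
Net biomass production P_X = Y_obs × Q·(S₀ − S) = 0.1485 × 1288 = 191.3 kg VSS/d.

P_X ≈ 191 kg VSS/d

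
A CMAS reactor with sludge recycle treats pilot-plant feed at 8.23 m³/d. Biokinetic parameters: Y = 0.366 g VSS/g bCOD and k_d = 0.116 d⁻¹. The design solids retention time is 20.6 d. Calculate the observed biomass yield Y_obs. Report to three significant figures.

The observed yield is Y_obs = Y/(1 + k_d·θ_c) = 0.366 / (1 + 0.116 × 20.6) = 0.366 / 3.390 = 0.1080 g VSS per g bCOD removed.

Y_obs ≈ 0.108 g VSS/g bCOD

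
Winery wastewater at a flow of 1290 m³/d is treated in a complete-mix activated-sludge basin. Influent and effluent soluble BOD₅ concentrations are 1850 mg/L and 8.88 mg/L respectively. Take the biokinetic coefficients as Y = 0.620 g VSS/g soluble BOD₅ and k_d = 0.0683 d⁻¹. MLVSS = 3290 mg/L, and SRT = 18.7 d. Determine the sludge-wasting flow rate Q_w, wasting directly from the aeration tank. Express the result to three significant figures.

Q_w ≈ 197 m³/d

From the SRT design equation V = Y Q (S₀−S) θ_c / [X (1 + k_d θ_c)] = 0.620 × 1290 × (1850 − 8.88) × 18.7 / [3290 × (1 + 0.0683 × 18.7)] = 2.75×10^7 / 7492 = 3675 m³.
Wasting from the aeration tank: Q_w = V / θ_c = 3675 / 18.7 = 196.5 m³/d.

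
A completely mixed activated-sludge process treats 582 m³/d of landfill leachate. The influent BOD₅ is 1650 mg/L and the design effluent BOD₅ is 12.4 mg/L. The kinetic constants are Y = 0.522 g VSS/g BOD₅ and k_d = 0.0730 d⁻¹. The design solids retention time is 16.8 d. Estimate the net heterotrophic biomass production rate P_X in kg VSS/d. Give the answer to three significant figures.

Y_obs = Y / (1 + k_d θ_c) = 0.522 / (1 + 0.0730 × 16.8) = 0.522 / 2.226 = 0.2345.
Mass of BOD₅ removed per day: Q(S₀ − S) = 582 × 1638 g/m³ = 953.1 kg/d.
Biomass produced: P_X = Y_obs·Q·ΔS = 0.2345 × 953.1 ≈ 223.5 kg VSS/d.

P_X ≈ 223 kg VSS/d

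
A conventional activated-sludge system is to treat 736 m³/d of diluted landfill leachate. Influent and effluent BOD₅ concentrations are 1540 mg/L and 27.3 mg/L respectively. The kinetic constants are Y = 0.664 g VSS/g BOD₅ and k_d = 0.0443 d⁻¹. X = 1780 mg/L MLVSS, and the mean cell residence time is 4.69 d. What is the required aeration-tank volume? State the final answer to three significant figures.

From the SRT design equation V = Y Q (S₀−S) θ_c / [X (1 + k_d θ_c)] = 0.664 × 736 × (1540 − 27.3) × 4.69 / [1780 × (1 + 0.0443 × 4.69)] = 3.47×10^6 / 2150 = 1613 m³.

V ≈ 1610 m³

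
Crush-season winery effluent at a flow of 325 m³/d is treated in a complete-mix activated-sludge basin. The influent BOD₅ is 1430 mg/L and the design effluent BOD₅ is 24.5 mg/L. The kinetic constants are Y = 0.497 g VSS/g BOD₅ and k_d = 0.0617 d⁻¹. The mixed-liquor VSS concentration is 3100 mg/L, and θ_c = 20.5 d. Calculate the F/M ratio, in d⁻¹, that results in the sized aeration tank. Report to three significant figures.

F/M ≈ 0.226 d⁻¹

From the SRT design equation V = Y Q (S₀−S) θ_c / [X (1 + k_d θ_c)] = 0.497 × 325 × (1430 − 24.5) × 20.5 / [3100 × (1 + 0.0617 × 20.5)] = 4.65×10^6 / 7021 = 662.9 m³.
Food-to-microorganism ratio F/M = Q S₀ / (V X) = 325 × 1430 / (662.9 × 3100) = 0.2262 d⁻¹.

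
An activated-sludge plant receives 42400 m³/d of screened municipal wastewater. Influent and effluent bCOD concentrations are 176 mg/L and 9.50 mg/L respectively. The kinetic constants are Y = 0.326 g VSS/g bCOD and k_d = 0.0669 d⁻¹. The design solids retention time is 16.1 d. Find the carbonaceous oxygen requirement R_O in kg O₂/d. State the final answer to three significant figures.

R_O ≈ 5490 kg O₂/d

Correct the yield for decay: Y_obs = Y/(1 + k_d θ_c) = 0.326 / (1 + 0.0669 × 16.1) = 0.326 / 2.077 = 0.1570.
Mass of bCOD removed per day: Q(S₀ − S) = 42400 × 166.5 g/m³ = 7060 kg/d.
P_X = Y_obs·Q·(S₀ − S) = 0.1570 × 7060 = 1108 kg VSS/d.
R_O = Q·(S₀ − S) − 1.42·P_X = 7060 − 1.42 × 1108 = 5486 kg O₂/d.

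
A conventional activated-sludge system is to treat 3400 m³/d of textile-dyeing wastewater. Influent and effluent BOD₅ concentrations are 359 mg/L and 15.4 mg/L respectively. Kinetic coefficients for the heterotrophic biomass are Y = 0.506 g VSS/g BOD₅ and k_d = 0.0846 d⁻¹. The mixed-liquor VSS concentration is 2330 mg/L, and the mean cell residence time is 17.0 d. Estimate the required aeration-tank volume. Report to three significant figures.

Rearranging the biomass balance for a CMAS with decay, V = Y·Q·ΔS·θ_c / [X·(1+k_d θ_c)] = 0.506 × 3400 × (359 − 15.4) × 17.0 / [2330 × (1 + 0.0846 × 17.0)] = 1×10^7 / 5681 = 1769 m³.

V ≈ 1770 m³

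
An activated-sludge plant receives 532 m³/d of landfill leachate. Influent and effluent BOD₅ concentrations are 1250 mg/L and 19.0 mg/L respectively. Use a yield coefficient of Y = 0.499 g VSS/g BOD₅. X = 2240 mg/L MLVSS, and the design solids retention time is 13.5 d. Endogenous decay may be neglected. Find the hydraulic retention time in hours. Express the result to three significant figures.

τ ≈ 88.8 h

V·X = Y·Q·ΔS·θ_c gives V = 0.499 × 532 × (1250 − 19.0) × 13.5 / 2240 = 1969 m³.
τ = V/Q = 1969/532 = 3.702 d, or 88.85 h.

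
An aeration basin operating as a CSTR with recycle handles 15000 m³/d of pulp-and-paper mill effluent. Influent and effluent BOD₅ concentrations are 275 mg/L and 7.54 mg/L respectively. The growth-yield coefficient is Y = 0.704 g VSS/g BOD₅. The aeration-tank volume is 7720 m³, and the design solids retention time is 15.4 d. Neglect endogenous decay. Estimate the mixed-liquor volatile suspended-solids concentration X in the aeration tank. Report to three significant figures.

X ≈ 5630 mg/L

From V·X = Y·Q·(S₀ − S)·θ_c (decay neglected): X = 0.704 × 15000 × (275 − 7.54) × 15.4 / 7720 = 5634 mg/L.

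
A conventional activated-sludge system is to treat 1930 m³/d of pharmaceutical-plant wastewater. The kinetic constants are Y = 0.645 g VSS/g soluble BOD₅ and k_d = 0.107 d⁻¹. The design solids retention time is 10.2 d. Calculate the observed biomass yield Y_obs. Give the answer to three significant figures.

Y_obs ≈ 0.308 g VSS/g soluble BOD₅

Observed yield with endogenous decay: Y_obs = Y / (1 + k_d·θ_c) = 0.645 / (1 + 0.107 × 10.2) = 0.645 / 2.091 = 0.3084 g VSS/g soluble BOD₅.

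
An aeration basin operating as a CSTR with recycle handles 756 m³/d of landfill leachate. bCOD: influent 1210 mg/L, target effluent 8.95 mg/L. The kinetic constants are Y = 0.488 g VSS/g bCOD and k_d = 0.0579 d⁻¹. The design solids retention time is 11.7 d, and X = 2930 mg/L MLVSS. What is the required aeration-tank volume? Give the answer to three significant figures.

From the SRT design equation V = Y Q (S₀−S) θ_c / [X (1 + k_d θ_c)] = 0.488 × 756 × (1210 − 8.95) × 11.7 / [2930 × (1 + 0.0579 × 11.7)] = 5.18×10^6 / 4915 = 1055 m³.

V ≈ 1050 m³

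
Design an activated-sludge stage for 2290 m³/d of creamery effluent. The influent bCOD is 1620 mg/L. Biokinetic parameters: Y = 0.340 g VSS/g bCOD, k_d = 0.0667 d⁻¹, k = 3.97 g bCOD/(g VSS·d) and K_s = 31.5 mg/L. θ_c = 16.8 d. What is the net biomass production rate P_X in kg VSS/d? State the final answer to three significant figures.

P_X ≈ 594 kg VSS/d

Effluent substrate depends only on kinetics and SRT: S = K_s(1 + k_d θ_c) / [θ_c(Yk − k_d) − 1] = 31.5 × (1 + 0.0667 × 16.8) / [16.8 × (0.340 × 3.97 − 0.0667) − 1] = 66.80 / 20.56 = 3.250 mg/L.
The observed yield is Y_obs = Y/(1 + k_d·θ_c) = 0.340 / (1 + 0.0667 × 16.8) = 0.340 / 2.121 = 0.1603 g VSS per g bCOD removed.
ΔS = 1620 − 3.25 = 1617 mg/L, so the substrate removal rate is 2290 × 1617/1000 = 3702 kg bCOD/d.
So the net sludge growth is P_X = 0.1603 × 3702 = 593.6 kg VSS/d.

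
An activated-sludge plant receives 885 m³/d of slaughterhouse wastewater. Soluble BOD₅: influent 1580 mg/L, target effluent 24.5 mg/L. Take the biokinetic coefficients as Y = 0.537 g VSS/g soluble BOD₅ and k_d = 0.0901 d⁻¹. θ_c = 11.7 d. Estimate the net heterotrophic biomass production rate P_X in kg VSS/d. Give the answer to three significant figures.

Correct the yield for decay: Y_obs = Y/(1 + k_d θ_c) = 0.537 / (1 + 0.0901 × 11.7) = 0.537 / 2.054 = 0.2614.
ΔS = 1580 − 24.5 = 1556 mg/L, so the substrate removal rate is 885 × 1556/1000 = 1377 kg soluble BOD₅/d.
P_X = Y_obs · Q(S₀ − S) = 0.2614 × 1377 = 359.9 kg VSS/d.

P_X ≈ 360 kg VSS/d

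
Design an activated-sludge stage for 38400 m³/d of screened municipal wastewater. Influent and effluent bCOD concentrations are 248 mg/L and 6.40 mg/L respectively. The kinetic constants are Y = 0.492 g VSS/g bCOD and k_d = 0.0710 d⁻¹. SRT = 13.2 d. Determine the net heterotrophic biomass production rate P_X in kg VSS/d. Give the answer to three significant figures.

Correct the yield for decay: Y_obs = Y/(1 + k_d θ_c) = 0.492 / (1 + 0.0710 × 13.2) = 0.492 / 1.937 = 0.2540.
ΔS = 248 − 6.40 = 241.6 mg/L, so the substrate removal rate is 38400 × 241.6/1000 = 9277 kg bCOD/d.
Biomass produced: P_X = Y_obs·Q·ΔS = 0.2540 × 9277 ≈ 2356 kg VSS/d.

P_X ≈ 2360 kg VSS/d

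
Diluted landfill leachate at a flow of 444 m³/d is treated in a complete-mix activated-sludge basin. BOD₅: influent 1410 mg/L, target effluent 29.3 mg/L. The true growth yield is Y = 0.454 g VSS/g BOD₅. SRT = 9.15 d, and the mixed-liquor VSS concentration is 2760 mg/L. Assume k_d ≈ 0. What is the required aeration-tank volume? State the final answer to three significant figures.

V ≈ 923 m³

With k_d = 0 the design equation reduces to V = Y Q (S₀−S) θ_c / X = 0.454 × 444 × (1410 − 29.3) × 9.15 / 2760 = 922.7 m³.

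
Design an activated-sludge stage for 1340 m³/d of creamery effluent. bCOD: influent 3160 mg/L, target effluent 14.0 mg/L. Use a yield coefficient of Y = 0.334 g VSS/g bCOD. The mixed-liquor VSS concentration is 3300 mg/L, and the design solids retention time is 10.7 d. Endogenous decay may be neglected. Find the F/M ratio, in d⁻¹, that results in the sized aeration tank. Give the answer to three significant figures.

V·X = Y·Q·ΔS·θ_c gives V = 0.334 × 1340 × (3160 − 14.0) × 10.7 / 3300 = 4565 m³.
F/M = Q·S₀ / (V·X) = 1340 × 3160 / (4565 × 3300) = 0.2811 g bCOD·(g VSS·d)⁻¹.

F/M ≈ 0.281 d⁻¹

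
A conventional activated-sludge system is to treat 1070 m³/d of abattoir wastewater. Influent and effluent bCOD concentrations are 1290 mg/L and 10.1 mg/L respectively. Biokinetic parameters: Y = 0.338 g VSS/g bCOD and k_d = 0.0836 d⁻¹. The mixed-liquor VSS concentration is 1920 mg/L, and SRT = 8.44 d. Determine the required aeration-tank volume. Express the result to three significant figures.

From the SRT design equation V = Y Q (S₀−S) θ_c / [X (1 + k_d θ_c)] = 0.338 × 1070 × (1290 − 10.1) × 8.44 / [1920 × (1 + 0.0836 × 8.44)] = 3.91×10^6 / 3275 = 1193 m³.

V ≈ 1190 m³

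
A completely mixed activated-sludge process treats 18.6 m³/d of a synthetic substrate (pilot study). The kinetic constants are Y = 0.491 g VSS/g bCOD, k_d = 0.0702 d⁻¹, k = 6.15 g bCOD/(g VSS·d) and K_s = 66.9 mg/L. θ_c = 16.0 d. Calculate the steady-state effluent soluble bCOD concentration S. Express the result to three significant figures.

S ≈ 3.08 mg/L

From the Monod/SRT balance for a CMAS, S = K_s·(1+k_d θ_c)/[θ_c·(Y k − k_d) − 1] = 66.9 × (1 + 0.0702 × 16.0) / [16.0 × (0.491 × 6.15 − 0.0702) − 1] = 142.0 / 46.19 = 3.075 mg/L.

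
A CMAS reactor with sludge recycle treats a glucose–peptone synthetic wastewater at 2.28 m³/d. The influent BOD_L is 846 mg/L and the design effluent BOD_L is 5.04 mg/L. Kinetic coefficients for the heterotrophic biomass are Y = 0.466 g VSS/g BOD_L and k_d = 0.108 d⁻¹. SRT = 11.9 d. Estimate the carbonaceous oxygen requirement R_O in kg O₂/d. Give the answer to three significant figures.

R_O ≈ 1.36 kg O₂/d

Correct the yield for decay: Y_obs = Y/(1 + k_d θ_c) = 0.466 / (1 + 0.108 × 11.9) = 0.466 / 2.285 = 0.2039.
Substrate removed = Q·(S₀ − S) = 2.28 m³/d × (846 − 5.04) g/m³ = 1.92×10^3 g/d = 1.917 kg/d.
Biomass synthesised: P_X = Y_obs × 1.917 = 0.3910 kg VSS/d.
Carbonaceous O₂ demand = substrate oxidised − cell-mass equivalent = 1.917 − 1.42 × 0.3910 = 1.362 kg O₂/d.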